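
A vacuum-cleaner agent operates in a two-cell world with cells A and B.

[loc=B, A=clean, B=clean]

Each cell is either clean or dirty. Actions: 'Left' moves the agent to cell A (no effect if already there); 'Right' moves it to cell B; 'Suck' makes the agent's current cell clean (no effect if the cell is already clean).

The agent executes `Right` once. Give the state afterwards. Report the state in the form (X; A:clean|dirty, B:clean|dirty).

start: (B; A:clean, B:clean)
[1] after Right: (B; A:clean, B:clean)

(B; A:clean, B:clean)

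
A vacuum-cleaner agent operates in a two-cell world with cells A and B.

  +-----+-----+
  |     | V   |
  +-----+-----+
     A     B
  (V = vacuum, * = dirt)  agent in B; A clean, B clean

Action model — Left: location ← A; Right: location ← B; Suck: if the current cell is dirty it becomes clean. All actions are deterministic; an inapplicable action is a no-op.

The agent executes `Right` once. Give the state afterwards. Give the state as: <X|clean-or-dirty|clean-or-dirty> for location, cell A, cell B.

start: <B|clean|clean>
t=1 Right ⇒ <B|clean|clean>

<B|clean|clean>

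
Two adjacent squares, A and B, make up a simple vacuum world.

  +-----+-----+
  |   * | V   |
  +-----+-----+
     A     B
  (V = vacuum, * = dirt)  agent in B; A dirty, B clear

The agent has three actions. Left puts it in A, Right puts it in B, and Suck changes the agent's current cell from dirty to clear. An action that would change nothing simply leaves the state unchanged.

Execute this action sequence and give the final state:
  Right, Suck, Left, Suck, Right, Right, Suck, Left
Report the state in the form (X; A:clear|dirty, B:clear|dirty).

1) do Right; now (B; A:dirty, B:clear)
2) do Suck; now (B; A:dirty, B:clear)
3) do Left; now (A; A:dirty, B:clear)
4) do Suck; now (A; A:clear, B:clear)
5) do Right; now (B; A:clear, B:clear)
6) do Right; now (B; A:clear, B:clear)
7) do Suck; now (B; A:clear, B:clear)
8) do Left; now (A; A:clear, B:clear)

(A; A:clear, B:clear)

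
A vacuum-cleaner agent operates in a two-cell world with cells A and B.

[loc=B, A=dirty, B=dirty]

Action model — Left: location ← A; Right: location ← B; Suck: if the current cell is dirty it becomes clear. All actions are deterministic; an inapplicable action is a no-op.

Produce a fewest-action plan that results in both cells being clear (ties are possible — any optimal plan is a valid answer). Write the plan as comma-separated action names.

step 1/3 (Suck): <B|dirty|clear>
step 2/3 (Left): <A|dirty|clear>
step 3/3 (Suck): <A|clear|clear>
min 3: Suck B + move + Suck A

Suck, Left, Suck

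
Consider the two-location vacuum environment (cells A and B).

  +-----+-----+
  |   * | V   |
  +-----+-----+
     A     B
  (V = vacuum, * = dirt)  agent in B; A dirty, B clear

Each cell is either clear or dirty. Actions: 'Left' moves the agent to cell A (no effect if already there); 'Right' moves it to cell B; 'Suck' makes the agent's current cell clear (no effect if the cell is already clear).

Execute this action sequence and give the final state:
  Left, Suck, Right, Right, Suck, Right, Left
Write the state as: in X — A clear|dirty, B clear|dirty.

1. Left → in A — A dirty, B clear
2. Suck → in A — A clear, B clear
3. Right → in B — A clear, B clear
4. Right → in B — A clear, B clear
5. Suck → in B — A clear, B clear
6. Right → in B — A clear, B clear
7. Left → in A — A clear, B clear

in A — A clear, B clear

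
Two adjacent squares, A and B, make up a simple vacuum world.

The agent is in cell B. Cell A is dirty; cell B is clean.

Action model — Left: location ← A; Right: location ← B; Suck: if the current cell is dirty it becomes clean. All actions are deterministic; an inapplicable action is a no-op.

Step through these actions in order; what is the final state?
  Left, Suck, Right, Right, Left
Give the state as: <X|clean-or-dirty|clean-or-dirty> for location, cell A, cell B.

<A|clean|clean>

[1] after Left: <A|dirty|clean>
[2] after Suck: <A|clean|clean>
[3] after Right: <B|clean|clean>
[4] after Right: <B|clean|clean>
[5] after Left: <A|clean|clean>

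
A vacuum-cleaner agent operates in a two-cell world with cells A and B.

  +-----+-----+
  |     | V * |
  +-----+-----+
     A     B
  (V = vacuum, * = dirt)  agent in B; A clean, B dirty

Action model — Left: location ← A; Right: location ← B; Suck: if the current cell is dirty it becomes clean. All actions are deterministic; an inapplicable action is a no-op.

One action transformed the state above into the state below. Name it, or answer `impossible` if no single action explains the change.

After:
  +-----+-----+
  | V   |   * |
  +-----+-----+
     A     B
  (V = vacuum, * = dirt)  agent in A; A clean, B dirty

Left

try  Left: loc=A A=clean B=dirty  ← match
try Right: loc=B A=clean B=dirty
try  Suck: loc=B A=clean B=clean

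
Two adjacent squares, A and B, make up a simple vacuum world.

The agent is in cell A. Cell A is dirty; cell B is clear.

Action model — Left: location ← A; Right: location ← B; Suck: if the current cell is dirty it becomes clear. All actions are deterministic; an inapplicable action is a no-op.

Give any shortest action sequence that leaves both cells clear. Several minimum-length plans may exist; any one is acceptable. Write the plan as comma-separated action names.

Suck

1. Suck → loc=A A=clear B=clear
min 1: A is dirty, one Suck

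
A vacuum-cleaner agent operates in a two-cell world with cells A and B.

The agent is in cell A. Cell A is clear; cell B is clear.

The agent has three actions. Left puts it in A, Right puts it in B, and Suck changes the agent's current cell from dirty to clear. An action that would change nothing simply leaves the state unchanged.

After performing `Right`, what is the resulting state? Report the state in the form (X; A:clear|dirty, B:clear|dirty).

(B; A:clear, B:clear)

start: (A; A:clear, B:clear)
t=1 Right ⇒ (B; A:clear, B:clear)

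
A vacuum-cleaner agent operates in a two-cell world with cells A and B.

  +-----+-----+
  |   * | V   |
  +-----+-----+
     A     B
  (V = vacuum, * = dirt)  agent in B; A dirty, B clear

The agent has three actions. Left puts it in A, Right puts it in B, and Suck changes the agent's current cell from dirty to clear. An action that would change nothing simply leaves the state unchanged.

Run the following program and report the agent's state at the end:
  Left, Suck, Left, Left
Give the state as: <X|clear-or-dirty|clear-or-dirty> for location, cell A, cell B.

t=1 Left ⇒ <A|dirty|clear>
t=2 Suck ⇒ <A|clear|clear>
t=3 Left ⇒ <A|clear|clear>
t=4 Left ⇒ <A|clear|clear>

<A|clear|clear>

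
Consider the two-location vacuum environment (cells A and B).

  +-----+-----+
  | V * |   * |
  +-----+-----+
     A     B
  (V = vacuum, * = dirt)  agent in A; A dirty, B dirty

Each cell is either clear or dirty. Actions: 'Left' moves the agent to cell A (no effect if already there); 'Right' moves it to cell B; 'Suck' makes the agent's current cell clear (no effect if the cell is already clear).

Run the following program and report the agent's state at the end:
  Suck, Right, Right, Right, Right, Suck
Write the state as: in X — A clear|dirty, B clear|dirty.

in B — A clear, B clear

[1] after Suck: in A — A clear, B dirty
[2] after Right: in B — A clear, B dirty
[3] after Right: in B — A clear, B dirty
[4] after Right: in B — A clear, B dirty
[5] after Right: in B — A clear, B dirty
[6] after Suck: in B — A clear, B clear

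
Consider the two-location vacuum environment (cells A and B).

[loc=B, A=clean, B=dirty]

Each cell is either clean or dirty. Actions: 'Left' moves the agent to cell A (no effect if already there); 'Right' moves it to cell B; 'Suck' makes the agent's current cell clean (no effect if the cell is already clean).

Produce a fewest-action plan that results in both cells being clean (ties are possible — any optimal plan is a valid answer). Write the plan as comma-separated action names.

Suck

1. Suck → <B|clean|clean>
min 1: B is dirty, one Suck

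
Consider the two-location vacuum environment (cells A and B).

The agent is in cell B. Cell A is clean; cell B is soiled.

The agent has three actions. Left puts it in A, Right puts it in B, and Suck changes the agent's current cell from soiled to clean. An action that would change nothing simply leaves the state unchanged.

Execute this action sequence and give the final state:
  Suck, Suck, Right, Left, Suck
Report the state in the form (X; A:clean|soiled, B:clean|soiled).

t=1 Suck ⇒ (B; A:clean, B:clean)
t=2 Suck ⇒ (B; A:clean, B:clean)
t=3 Right ⇒ (B; A:clean, B:clean)
t=4 Left ⇒ (A; A:clean, B:clean)
t=5 Suck ⇒ (A; A:clean, B:clean)

(A; A:clean, B:clean)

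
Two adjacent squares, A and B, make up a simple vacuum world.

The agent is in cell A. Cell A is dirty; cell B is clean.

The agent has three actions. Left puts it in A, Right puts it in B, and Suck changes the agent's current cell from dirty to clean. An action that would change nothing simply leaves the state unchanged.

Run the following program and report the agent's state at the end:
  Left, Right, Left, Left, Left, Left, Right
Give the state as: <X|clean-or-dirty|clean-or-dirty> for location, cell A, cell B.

<B|dirty|clean>

Left (#1): <A|dirty|clean>
Right (#2): <B|dirty|clean>
Left (#3): <A|dirty|clean>
Left (#4): <A|dirty|clean>
Left (#5): <A|dirty|clean>
Left (#6): <A|dirty|clean>
Right (#7): <B|dirty|clean>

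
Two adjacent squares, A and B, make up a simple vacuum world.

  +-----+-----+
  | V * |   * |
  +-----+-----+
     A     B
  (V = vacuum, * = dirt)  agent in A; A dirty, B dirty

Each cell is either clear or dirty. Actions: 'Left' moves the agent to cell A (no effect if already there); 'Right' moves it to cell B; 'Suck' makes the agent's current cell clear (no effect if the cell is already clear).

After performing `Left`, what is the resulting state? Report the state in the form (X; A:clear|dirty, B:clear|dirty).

start: (A; A:dirty, B:dirty)
1. Left → (A; A:dirty, B:dirty)

(A; A:dirty, B:dirty)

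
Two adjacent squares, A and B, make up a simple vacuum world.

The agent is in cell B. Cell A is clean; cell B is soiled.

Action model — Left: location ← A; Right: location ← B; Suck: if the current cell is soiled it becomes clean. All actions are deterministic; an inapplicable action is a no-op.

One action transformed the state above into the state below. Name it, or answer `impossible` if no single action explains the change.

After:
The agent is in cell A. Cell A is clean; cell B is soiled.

Left

try  Left: <A|clean|soiled>  ← match
try Right: <B|clean|soiled>
try  Suck: <B|clean|clean>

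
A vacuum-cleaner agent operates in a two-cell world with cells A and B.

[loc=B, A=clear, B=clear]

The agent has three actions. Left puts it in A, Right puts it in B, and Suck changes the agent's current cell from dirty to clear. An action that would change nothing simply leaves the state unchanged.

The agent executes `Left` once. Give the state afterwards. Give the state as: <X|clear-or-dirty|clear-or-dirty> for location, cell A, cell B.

start: <B|clear|clear>
[1] after Left: <A|clear|clear>

<A|clear|clear>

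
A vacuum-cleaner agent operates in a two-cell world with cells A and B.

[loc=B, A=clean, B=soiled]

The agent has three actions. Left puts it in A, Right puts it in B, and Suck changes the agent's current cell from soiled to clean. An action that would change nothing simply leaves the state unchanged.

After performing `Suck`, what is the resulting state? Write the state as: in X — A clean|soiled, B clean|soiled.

in B — A clean, B clean

start: in B — A clean, B soiled
1) do Suck; now in B — A clean, B clean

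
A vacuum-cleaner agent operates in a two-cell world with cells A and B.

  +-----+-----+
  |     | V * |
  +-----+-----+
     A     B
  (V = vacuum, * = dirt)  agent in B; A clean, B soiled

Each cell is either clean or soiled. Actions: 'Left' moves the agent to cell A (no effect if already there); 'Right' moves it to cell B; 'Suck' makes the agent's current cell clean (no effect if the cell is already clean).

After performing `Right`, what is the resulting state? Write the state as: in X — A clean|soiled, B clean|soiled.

in B — A clean, B soiled

start: in B — A clean, B soiled
[1] after Right: in B — A clean, B soiled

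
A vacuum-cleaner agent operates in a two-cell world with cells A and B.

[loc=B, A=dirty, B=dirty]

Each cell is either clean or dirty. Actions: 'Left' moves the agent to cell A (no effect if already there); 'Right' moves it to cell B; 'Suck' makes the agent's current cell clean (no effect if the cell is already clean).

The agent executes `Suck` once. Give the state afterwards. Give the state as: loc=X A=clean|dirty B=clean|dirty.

loc=B A=dirty B=clean

start: loc=B A=dirty B=dirty
Suck (#1): loc=B A=dirty B=clean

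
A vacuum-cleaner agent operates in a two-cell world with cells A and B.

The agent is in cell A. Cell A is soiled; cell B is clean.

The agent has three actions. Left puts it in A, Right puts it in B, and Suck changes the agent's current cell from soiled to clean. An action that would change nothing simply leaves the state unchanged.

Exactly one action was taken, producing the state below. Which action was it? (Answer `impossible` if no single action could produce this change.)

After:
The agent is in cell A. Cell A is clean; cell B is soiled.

impossible

try  Left: (A; A:soiled, B:clean)
try Right: (B; A:soiled, B:clean)
try  Suck: (A; A:clean, B:clean)
no single action produces the after-state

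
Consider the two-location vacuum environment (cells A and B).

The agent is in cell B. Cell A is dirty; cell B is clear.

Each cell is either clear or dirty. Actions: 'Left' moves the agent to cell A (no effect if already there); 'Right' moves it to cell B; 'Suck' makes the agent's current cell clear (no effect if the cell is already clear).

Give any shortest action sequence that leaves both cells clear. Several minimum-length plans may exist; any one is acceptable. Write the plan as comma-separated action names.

[1] after Left: in A — A dirty, B clear
[2] after Suck: in A — A clear, B clear
min 2: go A then Suck

Left, Suck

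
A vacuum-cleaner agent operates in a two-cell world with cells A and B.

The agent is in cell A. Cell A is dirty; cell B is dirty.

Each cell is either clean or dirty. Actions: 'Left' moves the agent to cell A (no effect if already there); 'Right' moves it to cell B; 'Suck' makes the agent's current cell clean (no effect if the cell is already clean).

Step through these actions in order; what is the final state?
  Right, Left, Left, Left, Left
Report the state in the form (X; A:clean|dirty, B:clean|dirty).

t=1 Right ⇒ (B; A:dirty, B:dirty)
t=2 Left ⇒ (A; A:dirty, B:dirty)
t=3 Left ⇒ (A; A:dirty, B:dirty)
t=4 Left ⇒ (A; A:dirty, B:dirty)
t=5 Left ⇒ (A; A:dirty, B:dirty)

(A; A:dirty, B:dirty)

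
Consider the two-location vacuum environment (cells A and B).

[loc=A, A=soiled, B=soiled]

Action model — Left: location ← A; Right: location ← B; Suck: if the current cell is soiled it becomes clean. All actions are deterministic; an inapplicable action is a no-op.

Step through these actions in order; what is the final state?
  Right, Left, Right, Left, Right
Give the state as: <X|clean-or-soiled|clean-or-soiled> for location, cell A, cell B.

t=1 Right ⇒ <B|soiled|soiled>
t=2 Left ⇒ <A|soiled|soiled>
t=3 Right ⇒ <B|soiled|soiled>
t=4 Left ⇒ <A|soiled|soiled>
t=5 Right ⇒ <B|soiled|soiled>

<B|soiled|soiled>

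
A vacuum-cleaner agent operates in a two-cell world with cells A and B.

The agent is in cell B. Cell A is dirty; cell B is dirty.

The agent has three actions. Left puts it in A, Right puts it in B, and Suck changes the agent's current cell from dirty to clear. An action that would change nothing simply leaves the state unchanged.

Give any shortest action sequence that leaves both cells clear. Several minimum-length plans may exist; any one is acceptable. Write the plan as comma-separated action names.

step 1/3 (Suck): in B — A dirty, B clear
step 2/3 (Left): in A — A dirty, B clear
step 3/3 (Suck): in A — A clear, B clear
min 3: Suck B + move + Suck A

Suck, Left, Suck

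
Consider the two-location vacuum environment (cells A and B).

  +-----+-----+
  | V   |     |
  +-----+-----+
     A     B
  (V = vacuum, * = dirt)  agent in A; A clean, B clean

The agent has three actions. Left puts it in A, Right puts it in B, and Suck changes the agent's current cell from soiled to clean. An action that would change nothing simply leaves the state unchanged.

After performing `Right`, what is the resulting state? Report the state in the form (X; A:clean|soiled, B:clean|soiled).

start: (A; A:clean, B:clean)
1. Right → (B; A:clean, B:clean)

(B; A:clean, B:clean)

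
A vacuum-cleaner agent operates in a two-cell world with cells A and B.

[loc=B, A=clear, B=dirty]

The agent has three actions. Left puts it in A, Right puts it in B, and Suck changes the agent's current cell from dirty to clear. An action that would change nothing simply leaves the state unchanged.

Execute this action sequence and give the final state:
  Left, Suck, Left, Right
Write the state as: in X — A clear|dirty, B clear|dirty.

in B — A clear, B dirty

1) do Left; now in A — A clear, B dirty
2) do Suck; now in A — A clear, B dirty
3) do Left; now in A — A clear, B dirty
4) do Right; now in B — A clear, B dirty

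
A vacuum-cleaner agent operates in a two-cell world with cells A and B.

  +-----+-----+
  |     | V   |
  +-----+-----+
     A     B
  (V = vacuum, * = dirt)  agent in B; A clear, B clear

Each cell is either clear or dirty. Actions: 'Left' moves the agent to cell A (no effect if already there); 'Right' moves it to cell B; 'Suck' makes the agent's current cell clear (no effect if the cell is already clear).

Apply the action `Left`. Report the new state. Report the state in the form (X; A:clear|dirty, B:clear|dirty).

start: (B; A:clear, B:clear)
1. Left → (A; A:clear, B:clear)

(A; A:clear, B:clear)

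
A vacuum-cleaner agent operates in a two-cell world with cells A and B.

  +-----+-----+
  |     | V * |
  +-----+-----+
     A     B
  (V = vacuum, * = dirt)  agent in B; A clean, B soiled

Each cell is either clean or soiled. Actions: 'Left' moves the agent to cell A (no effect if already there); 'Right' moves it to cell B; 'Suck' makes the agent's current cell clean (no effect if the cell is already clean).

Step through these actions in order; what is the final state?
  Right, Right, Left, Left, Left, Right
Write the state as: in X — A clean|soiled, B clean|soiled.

1) do Right; now in B — A clean, B soiled
2) do Right; now in B — A clean, B soiled
3) do Left; now in A — A clean, B soiled
4) do Left; now in A — A clean, B soiled
5) do Left; now in A — A clean, B soiled
6) do Right; now in B — A clean, B soiled

in B — A clean, B soiled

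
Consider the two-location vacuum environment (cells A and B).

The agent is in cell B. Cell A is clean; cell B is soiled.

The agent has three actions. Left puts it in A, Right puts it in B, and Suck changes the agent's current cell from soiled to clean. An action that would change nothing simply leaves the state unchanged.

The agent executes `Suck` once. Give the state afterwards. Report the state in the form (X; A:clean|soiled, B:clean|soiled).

(B; A:clean, B:clean)

start: (B; A:clean, B:soiled)
step 1/1 (Suck): (B; A:clean, B:clean)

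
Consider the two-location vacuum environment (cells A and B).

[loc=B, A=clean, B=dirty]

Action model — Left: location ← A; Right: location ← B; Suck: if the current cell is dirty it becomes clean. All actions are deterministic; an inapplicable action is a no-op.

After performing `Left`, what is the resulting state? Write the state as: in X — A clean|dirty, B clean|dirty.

start: in B — A clean, B dirty
1) do Left; now in A — A clean, B dirty

in A — A clean, B dirty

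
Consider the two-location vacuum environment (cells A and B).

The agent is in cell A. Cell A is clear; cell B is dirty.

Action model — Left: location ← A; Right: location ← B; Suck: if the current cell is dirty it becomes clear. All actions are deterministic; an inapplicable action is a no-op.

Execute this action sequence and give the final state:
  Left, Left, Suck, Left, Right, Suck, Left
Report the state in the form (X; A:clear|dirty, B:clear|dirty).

(A; A:clear, B:clear)

1. Left → (A; A:clear, B:dirty)
2. Left → (A; A:clear, B:dirty)
3. Suck → (A; A:clear, B:dirty)
4. Left → (A; A:clear, B:dirty)
5. Right → (B; A:clear, B:dirty)
6. Suck → (B; A:clear, B:clear)
7. Left → (A; A:clear, B:clear)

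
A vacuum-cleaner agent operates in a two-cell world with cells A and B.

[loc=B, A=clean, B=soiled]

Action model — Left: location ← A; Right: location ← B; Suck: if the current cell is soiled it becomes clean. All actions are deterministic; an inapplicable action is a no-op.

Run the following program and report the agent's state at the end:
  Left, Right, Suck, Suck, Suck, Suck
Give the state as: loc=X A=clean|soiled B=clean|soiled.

step 1/6 (Left): loc=A A=clean B=soiled
step 2/6 (Right): loc=B A=clean B=soiled
step 3/6 (Suck): loc=B A=clean B=clean
step 4/6 (Suck): loc=B A=clean B=clean
step 5/6 (Suck): loc=B A=clean B=clean
step 6/6 (Suck): loc=B A=clean B=clean

loc=B A=clean B=clean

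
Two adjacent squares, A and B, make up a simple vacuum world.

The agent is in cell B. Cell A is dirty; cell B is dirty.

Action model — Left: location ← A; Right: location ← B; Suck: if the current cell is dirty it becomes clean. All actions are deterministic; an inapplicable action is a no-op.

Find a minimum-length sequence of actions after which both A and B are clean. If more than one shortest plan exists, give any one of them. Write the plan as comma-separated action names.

Suck, Left, Suck

1. Suck → (B; A:dirty, B:clean)
2. Left → (A; A:dirty, B:clean)
3. Suck → (A; A:clean, B:clean)
min 3: Suck B + move + Suck A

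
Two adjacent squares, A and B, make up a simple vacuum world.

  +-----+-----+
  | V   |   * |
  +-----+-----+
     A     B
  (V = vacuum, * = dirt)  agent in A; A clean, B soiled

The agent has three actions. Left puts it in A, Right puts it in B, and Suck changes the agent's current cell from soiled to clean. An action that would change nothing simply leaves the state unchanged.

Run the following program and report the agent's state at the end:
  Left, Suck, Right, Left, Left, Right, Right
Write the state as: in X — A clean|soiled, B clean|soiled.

in B — A clean, B soiled

step 1/7 (Left): in A — A clean, B soiled
step 2/7 (Suck): in A — A clean, B soiled
step 3/7 (Right): in B — A clean, B soiled
step 4/7 (Left): in A — A clean, B soiled
step 5/7 (Left): in A — A clean, B soiled
step 6/7 (Right): in B — A clean, B soiled
step 7/7 (Right): in B — A clean, B soiled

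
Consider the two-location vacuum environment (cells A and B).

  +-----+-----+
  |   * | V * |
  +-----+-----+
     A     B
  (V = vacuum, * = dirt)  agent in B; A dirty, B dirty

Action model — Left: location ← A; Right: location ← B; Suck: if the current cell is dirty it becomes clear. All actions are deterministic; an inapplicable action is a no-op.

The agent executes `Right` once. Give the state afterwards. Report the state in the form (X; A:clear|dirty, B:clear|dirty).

start: (B; A:dirty, B:dirty)
Right (#1): (B; A:dirty, B:dirty)

(B; A:dirty, B:dirty)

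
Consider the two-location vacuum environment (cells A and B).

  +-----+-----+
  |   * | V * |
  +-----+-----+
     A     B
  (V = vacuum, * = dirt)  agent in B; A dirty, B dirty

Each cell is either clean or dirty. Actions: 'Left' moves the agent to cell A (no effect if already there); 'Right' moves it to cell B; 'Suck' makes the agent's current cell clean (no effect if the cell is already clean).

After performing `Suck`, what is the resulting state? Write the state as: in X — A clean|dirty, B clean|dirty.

start: in B — A dirty, B dirty
t=1 Suck ⇒ in B — A dirty, B clean

in B — A dirty, B clean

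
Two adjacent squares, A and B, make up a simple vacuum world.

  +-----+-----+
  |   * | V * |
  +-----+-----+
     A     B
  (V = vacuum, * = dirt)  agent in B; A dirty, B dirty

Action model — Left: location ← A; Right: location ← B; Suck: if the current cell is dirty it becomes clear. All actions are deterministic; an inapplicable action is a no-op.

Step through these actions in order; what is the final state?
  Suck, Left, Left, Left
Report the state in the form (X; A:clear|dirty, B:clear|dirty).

Suck (#1): (B; A:dirty, B:clear)
Left (#2): (A; A:dirty, B:clear)
Left (#3): (A; A:dirty, B:clear)
Left (#4): (A; A:dirty, B:clear)

(A; A:dirty, B:clear)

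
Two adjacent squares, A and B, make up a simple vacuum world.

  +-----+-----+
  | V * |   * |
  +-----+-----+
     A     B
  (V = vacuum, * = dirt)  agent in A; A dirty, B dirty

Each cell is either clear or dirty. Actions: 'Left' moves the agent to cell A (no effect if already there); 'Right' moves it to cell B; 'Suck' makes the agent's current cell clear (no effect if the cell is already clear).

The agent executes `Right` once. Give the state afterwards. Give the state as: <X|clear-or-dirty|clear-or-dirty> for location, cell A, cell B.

<B|dirty|dirty>

start: <A|dirty|dirty>
[1] after Right: <B|dirty|dirty>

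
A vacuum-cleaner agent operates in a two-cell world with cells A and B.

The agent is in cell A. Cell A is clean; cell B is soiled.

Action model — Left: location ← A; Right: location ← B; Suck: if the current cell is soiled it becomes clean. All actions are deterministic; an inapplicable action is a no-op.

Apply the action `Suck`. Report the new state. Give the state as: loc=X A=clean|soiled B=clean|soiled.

loc=A A=clean B=soiled

start: loc=A A=clean B=soiled
step 1/1 (Suck): loc=A A=clean B=soiled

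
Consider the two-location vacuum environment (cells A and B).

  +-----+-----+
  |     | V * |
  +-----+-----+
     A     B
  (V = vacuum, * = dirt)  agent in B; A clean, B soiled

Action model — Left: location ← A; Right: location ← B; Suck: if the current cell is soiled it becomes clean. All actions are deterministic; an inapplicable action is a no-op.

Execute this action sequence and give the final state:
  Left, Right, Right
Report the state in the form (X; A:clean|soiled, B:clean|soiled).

(B; A:clean, B:soiled)

1) do Left; now (A; A:clean, B:soiled)
2) do Right; now (B; A:clean, B:soiled)
3) do Right; now (B; A:clean, B:soiled)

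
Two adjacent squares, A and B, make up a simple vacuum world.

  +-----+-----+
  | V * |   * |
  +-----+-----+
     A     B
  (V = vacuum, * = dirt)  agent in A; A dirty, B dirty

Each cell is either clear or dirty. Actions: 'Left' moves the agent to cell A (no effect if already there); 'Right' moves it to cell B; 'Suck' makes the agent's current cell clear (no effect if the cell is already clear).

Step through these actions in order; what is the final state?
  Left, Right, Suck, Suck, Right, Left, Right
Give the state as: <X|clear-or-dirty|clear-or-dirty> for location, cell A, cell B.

<B|dirty|clear>

Left (#1): <A|dirty|dirty>
Right (#2): <B|dirty|dirty>
Suck (#3): <B|dirty|clear>
Suck (#4): <B|dirty|clear>
Right (#5): <B|dirty|clear>
Left (#6): <A|dirty|clear>
Right (#7): <B|dirty|clear>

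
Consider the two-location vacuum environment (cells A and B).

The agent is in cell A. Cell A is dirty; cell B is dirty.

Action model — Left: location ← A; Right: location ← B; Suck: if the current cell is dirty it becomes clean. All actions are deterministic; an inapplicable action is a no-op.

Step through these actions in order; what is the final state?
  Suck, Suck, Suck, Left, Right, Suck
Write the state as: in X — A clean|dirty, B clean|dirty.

[1] after Suck: in A — A clean, B dirty
[2] after Suck: in A — A clean, B dirty
[3] after Suck: in A — A clean, B dirty
[4] after Left: in A — A clean, B dirty
[5] after Right: in B — A clean, B dirty
[6] after Suck: in B — A clean, B clean

in B — A clean, B clean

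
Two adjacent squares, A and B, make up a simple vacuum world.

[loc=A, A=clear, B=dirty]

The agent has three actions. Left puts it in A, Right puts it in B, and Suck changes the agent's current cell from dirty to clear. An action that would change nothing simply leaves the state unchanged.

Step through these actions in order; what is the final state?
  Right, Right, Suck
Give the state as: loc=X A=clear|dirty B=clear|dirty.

1. Right → loc=B A=clear B=dirty
2. Right → loc=B A=clear B=dirty
3. Suck → loc=B A=clear B=clear

loc=B A=clear B=clear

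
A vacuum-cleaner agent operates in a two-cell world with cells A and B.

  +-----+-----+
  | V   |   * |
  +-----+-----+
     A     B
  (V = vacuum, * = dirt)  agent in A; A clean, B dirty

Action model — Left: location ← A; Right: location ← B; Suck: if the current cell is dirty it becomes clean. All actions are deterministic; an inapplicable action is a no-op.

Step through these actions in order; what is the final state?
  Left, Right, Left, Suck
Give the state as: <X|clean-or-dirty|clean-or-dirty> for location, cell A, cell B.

<A|clean|dirty>

step 1/4 (Left): <A|clean|dirty>
step 2/4 (Right): <B|clean|dirty>
step 3/4 (Left): <A|clean|dirty>
step 4/4 (Suck): <A|clean|dirty>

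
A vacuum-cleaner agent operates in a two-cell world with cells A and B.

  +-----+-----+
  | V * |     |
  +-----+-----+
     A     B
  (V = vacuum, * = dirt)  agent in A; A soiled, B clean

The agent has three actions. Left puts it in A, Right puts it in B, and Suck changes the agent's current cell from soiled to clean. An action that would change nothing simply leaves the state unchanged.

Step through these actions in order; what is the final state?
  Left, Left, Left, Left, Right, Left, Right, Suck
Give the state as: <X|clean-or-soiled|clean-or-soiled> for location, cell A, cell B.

[1] after Left: <A|soiled|clean>
[2] after Left: <A|soiled|clean>
[3] after Left: <A|soiled|clean>
[4] after Left: <A|soiled|clean>
[5] after Right: <B|soiled|clean>
[6] after Left: <A|soiled|clean>
[7] after Right: <B|soiled|clean>
[8] after Suck: <B|soiled|clean>

<B|soiled|clean>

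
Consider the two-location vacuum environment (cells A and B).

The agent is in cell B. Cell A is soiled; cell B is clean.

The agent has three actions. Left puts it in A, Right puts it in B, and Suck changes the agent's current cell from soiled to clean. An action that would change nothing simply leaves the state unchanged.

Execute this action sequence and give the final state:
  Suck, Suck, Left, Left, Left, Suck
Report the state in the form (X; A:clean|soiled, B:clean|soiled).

(A; A:clean, B:clean)

Suck (#1): (B; A:soiled, B:clean)
Suck (#2): (B; A:soiled, B:clean)
Left (#3): (A; A:soiled, B:clean)
Left (#4): (A; A:soiled, B:clean)
Left (#5): (A; A:soiled, B:clean)
Suck (#6): (A; A:clean, B:clean)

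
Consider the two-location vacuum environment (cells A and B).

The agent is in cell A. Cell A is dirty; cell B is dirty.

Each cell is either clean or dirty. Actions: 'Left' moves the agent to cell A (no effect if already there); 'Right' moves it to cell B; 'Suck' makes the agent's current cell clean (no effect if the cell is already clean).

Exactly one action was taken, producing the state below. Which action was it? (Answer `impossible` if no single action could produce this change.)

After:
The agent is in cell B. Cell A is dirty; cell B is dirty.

try  Left: in A — A dirty, B dirty
try Right: in B — A dirty, B dirty  ← match
try  Suck: in A — A clean, B dirty

Right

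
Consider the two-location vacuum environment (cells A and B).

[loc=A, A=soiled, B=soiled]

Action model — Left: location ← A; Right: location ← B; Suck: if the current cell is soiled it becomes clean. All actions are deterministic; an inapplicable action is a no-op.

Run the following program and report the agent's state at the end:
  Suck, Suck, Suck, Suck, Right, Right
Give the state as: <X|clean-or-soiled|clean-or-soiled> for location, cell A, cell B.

<B|clean|soiled>

1. Suck → <A|clean|soiled>
2. Suck → <A|clean|soiled>
3. Suck → <A|clean|soiled>
4. Suck → <A|clean|soiled>
5. Right → <B|clean|soiled>
6. Right → <B|clean|soiled>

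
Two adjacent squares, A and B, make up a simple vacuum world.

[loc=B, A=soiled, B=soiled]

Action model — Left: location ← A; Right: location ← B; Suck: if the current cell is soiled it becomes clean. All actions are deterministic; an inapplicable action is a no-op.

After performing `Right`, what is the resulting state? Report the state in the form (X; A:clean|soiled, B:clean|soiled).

(B; A:soiled, B:soiled)

start: (B; A:soiled, B:soiled)
1. Right → (B; A:soiled, B:soiled)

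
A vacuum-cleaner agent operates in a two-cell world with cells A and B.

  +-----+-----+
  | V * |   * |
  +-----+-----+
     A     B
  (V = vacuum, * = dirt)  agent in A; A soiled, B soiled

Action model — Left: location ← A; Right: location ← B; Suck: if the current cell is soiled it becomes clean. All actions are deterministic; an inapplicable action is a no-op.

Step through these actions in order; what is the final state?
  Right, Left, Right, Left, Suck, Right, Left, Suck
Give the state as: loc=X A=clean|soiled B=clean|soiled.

Right (#1): loc=B A=soiled B=soiled
Left (#2): loc=A A=soiled B=soiled
Right (#3): loc=B A=soiled B=soiled
Left (#4): loc=A A=soiled B=soiled
Suck (#5): loc=A A=clean B=soiled
Right (#6): loc=B A=clean B=soiled
Left (#7): loc=A A=clean B=soiled
Suck (#8): loc=A A=clean B=soiled

loc=A A=clean B=soiled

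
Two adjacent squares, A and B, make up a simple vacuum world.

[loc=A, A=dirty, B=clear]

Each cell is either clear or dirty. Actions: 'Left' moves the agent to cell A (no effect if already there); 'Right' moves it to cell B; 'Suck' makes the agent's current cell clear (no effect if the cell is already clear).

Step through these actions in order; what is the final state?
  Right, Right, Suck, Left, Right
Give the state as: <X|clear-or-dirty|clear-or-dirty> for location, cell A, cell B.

<B|dirty|clear>

1. Right → <B|dirty|clear>
2. Right → <B|dirty|clear>
3. Suck → <B|dirty|clear>
4. Left → <A|dirty|clear>
5. Right → <B|dirty|clear>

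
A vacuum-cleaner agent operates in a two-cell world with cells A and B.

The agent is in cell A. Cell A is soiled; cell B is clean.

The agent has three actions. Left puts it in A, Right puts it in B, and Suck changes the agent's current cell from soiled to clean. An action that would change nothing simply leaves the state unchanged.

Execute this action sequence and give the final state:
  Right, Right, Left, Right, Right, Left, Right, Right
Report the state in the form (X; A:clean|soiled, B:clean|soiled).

(B; A:soiled, B:clean)

1) do Right; now (B; A:soiled, B:clean)
2) do Right; now (B; A:soiled, B:clean)
3) do Left; now (A; A:soiled, B:clean)
4) do Right; now (B; A:soiled, B:clean)
5) do Right; now (B; A:soiled, B:clean)
6) do Left; now (A; A:soiled, B:clean)
7) do Right; now (B; A:soiled, B:clean)
8) do Right; now (B; A:soiled, B:clean)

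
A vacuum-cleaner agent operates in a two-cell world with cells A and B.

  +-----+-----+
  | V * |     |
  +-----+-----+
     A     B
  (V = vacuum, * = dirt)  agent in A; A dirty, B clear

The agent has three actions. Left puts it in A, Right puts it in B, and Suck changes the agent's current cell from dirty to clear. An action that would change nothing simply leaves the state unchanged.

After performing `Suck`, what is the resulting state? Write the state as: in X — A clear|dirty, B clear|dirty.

start: in A — A dirty, B clear
[1] after Suck: in A — A clear, B clear

in A — A clear, B clear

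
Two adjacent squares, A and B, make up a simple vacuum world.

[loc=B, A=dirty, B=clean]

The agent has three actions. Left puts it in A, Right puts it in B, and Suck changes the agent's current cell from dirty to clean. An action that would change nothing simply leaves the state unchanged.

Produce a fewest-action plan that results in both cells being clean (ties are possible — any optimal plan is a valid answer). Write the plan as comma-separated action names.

[1] after Left: loc=A A=dirty B=clean
[2] after Suck: loc=A A=clean B=clean
min 2: go A then Suck

Left, Suck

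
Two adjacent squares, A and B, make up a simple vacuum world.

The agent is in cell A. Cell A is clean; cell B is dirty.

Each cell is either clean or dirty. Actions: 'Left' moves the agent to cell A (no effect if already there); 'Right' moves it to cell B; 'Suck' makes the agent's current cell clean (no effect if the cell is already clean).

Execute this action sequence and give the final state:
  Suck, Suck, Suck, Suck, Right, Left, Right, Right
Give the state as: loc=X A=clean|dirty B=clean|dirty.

t=1 Suck ⇒ loc=A A=clean B=dirty
t=2 Suck ⇒ loc=A A=clean B=dirty
t=3 Suck ⇒ loc=A A=clean B=dirty
t=4 Suck ⇒ loc=A A=clean B=dirty
t=5 Right ⇒ loc=B A=clean B=dirty
t=6 Left ⇒ loc=A A=clean B=dirty
t=7 Right ⇒ loc=B A=clean B=dirty
t=8 Right ⇒ loc=B A=clean B=dirty

loc=B A=clean B=dirty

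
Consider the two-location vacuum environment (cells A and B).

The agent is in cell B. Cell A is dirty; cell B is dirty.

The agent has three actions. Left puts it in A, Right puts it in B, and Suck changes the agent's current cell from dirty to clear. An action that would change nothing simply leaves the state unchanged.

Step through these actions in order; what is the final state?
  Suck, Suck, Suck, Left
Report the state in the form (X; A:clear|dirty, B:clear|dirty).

step 1/4 (Suck): (B; A:dirty, B:clear)
step 2/4 (Suck): (B; A:dirty, B:clear)
step 3/4 (Suck): (B; A:dirty, B:clear)
step 4/4 (Left): (A; A:dirty, B:clear)

(A; A:dirty, B:clear)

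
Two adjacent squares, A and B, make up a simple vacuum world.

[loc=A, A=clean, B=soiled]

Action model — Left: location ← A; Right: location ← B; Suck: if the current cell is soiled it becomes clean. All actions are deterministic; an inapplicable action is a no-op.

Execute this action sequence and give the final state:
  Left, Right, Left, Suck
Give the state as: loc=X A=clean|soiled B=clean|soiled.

loc=A A=clean B=soiled

1) do Left; now loc=A A=clean B=soiled
2) do Right; now loc=B A=clean B=soiled
3) do Left; now loc=A A=clean B=soiled
4) do Suck; now loc=A A=clean B=soiled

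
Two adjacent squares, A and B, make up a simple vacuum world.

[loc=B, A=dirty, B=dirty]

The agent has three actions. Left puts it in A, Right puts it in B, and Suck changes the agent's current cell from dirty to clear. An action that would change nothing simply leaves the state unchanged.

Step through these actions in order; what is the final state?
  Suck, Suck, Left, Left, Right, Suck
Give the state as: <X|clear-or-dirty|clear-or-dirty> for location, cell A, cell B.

1) do Suck; now <B|dirty|clear>
2) do Suck; now <B|dirty|clear>
3) do Left; now <A|dirty|clear>
4) do Left; now <A|dirty|clear>
5) do Right; now <B|dirty|clear>
6) do Suck; now <B|dirty|clear>

<B|dirty|clear>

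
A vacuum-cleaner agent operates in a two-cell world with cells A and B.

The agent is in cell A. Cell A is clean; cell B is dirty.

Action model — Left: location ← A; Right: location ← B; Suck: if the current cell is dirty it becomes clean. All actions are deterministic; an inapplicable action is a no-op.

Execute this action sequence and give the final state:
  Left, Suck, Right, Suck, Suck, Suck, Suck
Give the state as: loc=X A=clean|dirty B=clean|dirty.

Left (#1): loc=A A=clean B=dirty
Suck (#2): loc=A A=clean B=dirty
Right (#3): loc=B A=clean B=dirty
Suck (#4): loc=B A=clean B=clean
Suck (#5): loc=B A=clean B=clean
Suck (#6): loc=B A=clean B=clean
Suck (#7): loc=B A=clean B=clean

loc=B A=clean B=clean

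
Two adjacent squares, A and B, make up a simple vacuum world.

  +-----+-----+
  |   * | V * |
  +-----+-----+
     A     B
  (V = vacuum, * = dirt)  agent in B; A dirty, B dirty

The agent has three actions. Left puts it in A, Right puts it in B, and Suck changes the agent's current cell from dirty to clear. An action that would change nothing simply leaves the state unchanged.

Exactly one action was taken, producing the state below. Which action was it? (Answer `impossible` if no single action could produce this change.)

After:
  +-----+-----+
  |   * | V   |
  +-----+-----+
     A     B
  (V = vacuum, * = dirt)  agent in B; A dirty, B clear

Suck

try  Left: loc=A A=dirty B=dirty
try Right: loc=B A=dirty B=dirty
try  Suck: loc=B A=dirty B=clear  ← match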